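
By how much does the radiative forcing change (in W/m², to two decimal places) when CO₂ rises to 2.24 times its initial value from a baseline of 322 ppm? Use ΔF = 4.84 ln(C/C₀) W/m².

Because the forcing depends only on the ratio C/C₀, the initial concentration does not enter.
ΔF = 4.84 × ln(2.24) = 4.84 × 0.80648 = 3.9034 W/m².

ΔF = 3.90 W/m²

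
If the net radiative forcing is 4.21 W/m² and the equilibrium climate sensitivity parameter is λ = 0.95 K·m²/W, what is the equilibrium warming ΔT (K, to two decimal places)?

ΔT = λ ΔF = 0.95 × 4.21 = 3.9995 K.

ΔT = 4.00 K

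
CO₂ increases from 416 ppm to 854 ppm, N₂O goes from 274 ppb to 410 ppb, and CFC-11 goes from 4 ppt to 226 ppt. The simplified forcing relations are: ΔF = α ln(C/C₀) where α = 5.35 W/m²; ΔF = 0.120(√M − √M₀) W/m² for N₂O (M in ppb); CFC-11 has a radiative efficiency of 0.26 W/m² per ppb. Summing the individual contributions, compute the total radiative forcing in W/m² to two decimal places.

CO₂: 5.35 × ln(854/416) = 5.35 × ln(2.05288) = 5.35 × 0.71924 = 3.8479 W/m².
N₂O: 0.120 × (√410 − √274) = 0.120 × (20.2485 − 16.5529) = 0.120 × 3.6956 = 0.4435 W/m².
CFC-11: Δ = 226 − 4 = 222 ppt = 0.222 ppb; ΔF = 0.26 × 0.222 = 0.0577 W/m².
Total ΔF = 3.8479 + 0.4435 + 0.0577 = 4.3491 W/m².

ΔF = 4.35 W/m²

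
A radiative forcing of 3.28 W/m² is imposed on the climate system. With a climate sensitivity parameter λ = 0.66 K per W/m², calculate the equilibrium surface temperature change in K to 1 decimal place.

ΔT = 2.2 K

ΔT = λ ΔF = 0.66 × 3.28 = 2.1648 K.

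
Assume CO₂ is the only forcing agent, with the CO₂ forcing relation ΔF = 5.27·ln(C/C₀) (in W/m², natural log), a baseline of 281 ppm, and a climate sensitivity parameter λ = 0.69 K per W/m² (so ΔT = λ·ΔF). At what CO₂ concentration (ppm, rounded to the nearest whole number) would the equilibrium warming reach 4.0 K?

C ≈ 844 ppm

Required forcing: ΔF = ΔT/λ = 4.0/0.69 = 5.7971 W/m².
Then ln(C/281) = ΔF/5.27 = 5.7971/5.27 = 1.10002.
So C = 281 × e^1.10002 = 281 × 3.00423 = 844.19 ppm.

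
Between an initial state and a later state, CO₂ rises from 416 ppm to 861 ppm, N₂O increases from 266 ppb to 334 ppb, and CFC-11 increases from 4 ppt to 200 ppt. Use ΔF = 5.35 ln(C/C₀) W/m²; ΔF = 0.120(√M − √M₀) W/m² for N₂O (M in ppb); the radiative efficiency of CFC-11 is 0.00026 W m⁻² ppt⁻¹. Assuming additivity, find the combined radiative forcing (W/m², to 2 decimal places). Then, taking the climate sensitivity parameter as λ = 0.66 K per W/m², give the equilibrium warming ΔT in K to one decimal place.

CO₂: 5.35 × ln(861/416) = 5.35 × ln(2.06971) = 5.35 × 0.72741 = 3.8916 W/m².
N₂O: 0.120 × (√334 − √266) = 0.120 × (18.2757 − 16.3095) = 0.120 × 1.9662 = 0.2359 W/m².
CFC-11: ΔF = 0.00026 × (200 − 4) = 0.00026 × 196 = 0.0510 W/m².
Total ΔF = 3.8916 + 0.2359 + 0.0510 = 4.1785 W/m².
ΔT = λ ΔF = 0.66 × 4.18 = 2.7588 K.

ΔF = 4.18 W/m²; ΔT = 2.8 K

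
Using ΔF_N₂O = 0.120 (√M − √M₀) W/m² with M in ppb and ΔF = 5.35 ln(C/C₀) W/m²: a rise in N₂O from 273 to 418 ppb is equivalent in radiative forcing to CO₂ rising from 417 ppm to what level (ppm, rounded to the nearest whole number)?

N₂O forcing: 0.120 × (√418 − √273) = 0.120 × (20.4450 − 16.5227) = 0.120 × 3.9223 = 0.47068 W/m².
Set 5.35 ln(C/417) = 0.47068: ln(C/417) = 0.47068/5.35 = 0.08798, so C = 417 × e^0.08798 = 417 × 1.09197 = 455.35 ppm.

C ≈ 455 ppm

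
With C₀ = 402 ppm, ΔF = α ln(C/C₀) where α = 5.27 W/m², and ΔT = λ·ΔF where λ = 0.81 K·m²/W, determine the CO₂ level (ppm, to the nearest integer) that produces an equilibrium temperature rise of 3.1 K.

Required forcing: ΔF = ΔT/λ = 3.1/0.81 = 3.8272 W/m².
Then ln(C/402) = ΔF/5.27 = 3.8272/5.27 = 0.72622.
So C = 402 × e^0.72622 = 402 × 2.06725 = 831.03 ppm.

C ≈ 831 ppm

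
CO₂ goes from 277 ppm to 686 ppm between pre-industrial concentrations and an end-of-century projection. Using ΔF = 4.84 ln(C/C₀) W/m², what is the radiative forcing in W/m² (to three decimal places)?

ΔF = 4.389 W/m²

CO₂: 4.84 × ln(686/277) = 4.84 × ln(2.47653) = 4.84 × 0.90686 = 4.3892 W/m².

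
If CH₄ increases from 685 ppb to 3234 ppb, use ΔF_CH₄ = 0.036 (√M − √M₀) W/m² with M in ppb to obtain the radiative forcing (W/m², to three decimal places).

CH₄: 0.036 × (√3234 − √685) = 0.036 × (56.8683 − 26.1725) = 0.036 × 30.6958 = 1.1050 W/m².

ΔF = 1.105 W/m²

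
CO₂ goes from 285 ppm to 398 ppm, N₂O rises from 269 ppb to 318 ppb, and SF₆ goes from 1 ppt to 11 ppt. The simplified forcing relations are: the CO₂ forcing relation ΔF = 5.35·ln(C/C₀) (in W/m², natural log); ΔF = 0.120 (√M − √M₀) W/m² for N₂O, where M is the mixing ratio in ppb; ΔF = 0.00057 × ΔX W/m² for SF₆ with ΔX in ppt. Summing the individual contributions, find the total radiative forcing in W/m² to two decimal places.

ΔF = 1.96 W/m²

CO₂: 5.35 × ln(398/285) = 5.35 × ln(1.39649) = 5.35 × 0.33396 = 1.7867 W/m².
N₂O: 0.120 × (√318 − √269) = 0.120 × (17.8326 − 16.4012) = 0.120 × 1.4314 = 0.1718 W/m².
SF₆: ΔF = 0.00057 × (11 − 1) = 0.00057 × 10 = 0.0057 W/m².
Total ΔF = 1.7867 + 0.1718 + 0.0057 = 1.9642 W/m².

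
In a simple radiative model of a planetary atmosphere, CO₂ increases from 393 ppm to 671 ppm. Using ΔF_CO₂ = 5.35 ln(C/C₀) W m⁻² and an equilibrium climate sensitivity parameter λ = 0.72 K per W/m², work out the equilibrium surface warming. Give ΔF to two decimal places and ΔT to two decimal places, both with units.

ΔF = 2.86 W/m²; ΔT = 2.06 K

CO₂: 5.35 × ln(671/393) = 5.35 × ln(1.70738) = 5.35 × 0.53496 = 2.8620 W/m².
ΔT = λ ΔF = 0.72 × 2.86 = 2.0592 K.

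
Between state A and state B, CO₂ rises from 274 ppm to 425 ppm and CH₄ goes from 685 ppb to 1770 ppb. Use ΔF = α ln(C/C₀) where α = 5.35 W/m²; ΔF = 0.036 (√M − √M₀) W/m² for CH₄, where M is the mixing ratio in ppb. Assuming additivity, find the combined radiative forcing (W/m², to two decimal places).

ΔF = 2.92 W/m²

CO₂: 5.35 × ln(425/274) = 5.35 × ln(1.55109) = 5.35 × 0.43896 = 2.3484 W/m².
CH₄: 0.036 × (√1770 − √685) = 0.036 × (42.0714 − 26.1725) = 0.036 × 15.8989 = 0.5724 W/m².
Total ΔF = 2.3484 + 0.5724 = 2.9208 W/m².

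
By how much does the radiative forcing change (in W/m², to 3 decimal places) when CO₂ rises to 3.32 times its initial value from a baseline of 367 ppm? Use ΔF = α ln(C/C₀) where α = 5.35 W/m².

ΔF = 6.420 W/m²

Because the forcing depends only on the ratio C/C₀, the initial concentration does not enter.
ΔF = 5.35 × ln(3.32) = 5.35 × 1.19996 = 6.4198 W/m².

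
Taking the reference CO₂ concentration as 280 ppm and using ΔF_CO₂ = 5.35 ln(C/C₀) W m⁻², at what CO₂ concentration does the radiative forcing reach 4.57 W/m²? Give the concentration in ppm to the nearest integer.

C ≈ 658 ppm

Set 5.35 ln(C/280) = 4.57, so ln(C/280) = 4.57/5.35 = 0.85421.
Then C/280 = e^0.85421 = 2.34952, giving C = 280 × 2.34952 = 657.87 ppm.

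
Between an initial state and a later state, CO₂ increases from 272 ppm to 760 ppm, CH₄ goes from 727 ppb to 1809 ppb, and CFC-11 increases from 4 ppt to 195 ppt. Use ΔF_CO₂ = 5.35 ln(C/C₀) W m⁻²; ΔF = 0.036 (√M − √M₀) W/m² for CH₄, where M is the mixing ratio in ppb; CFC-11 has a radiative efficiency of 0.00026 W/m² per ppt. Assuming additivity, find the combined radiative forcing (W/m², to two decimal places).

CO₂: 5.35 × ln(760/272) = 5.35 × ln(2.79412) = 5.35 × 1.02752 = 5.4972 W/m².
CH₄: 0.036 × (√1809 − √727) = 0.036 × (42.5323 − 26.9629) = 0.036 × 15.5694 = 0.5605 W/m².
CFC-11: ΔF = 0.00026 × (195 − 4) = 0.00026 × 191 = 0.0497 W/m².
Total ΔF = 5.4972 + 0.5605 + 0.0497 = 6.1074 W/m².

ΔF = 6.11 W/m²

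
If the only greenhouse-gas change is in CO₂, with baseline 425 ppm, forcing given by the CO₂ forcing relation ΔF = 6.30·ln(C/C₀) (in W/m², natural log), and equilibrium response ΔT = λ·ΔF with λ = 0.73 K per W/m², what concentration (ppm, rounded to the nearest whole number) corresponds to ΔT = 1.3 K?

Required forcing: ΔF = ΔT/λ = 1.3/0.73 = 1.7808 W/m².
Then ln(C/425) = ΔF/6.30 = 1.7808/6.30 = 0.28267.
So C = 425 × e^0.28267 = 425 × 1.32667 = 563.83 ppm.

C ≈ 564 ppm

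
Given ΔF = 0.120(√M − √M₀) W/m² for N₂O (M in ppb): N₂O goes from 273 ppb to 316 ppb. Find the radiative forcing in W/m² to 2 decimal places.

N₂O: 0.120 × (√316 − √273) = 0.120 × (17.7764 − 16.5227) = 0.120 × 1.2537 = 0.1504 W/m².

ΔF = 0.15 W/m²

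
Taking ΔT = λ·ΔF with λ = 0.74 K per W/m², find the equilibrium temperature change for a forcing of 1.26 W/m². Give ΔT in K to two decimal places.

ΔT = 0.93 K

ΔT = λ ΔF = 0.74 × 1.26 = 0.9324 K.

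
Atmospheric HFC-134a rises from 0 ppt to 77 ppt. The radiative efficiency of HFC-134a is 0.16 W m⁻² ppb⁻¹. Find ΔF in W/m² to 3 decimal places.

HFC-134a: Δ = 77 − 0 = 77 ppt = 0.077 ppb; ΔF = 0.16 × 0.077 = 0.0123 W/m².

ΔF = 0.012 W/m²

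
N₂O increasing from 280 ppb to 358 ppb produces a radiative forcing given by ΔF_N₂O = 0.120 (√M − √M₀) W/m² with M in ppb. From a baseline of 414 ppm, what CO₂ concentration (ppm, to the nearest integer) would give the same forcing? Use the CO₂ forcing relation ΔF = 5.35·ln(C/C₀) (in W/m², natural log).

C ≈ 435 ppm

N₂O forcing: 0.120 × (√358 − √280) = 0.120 × (18.9209 − 16.7332) = 0.120 × 2.1877 = 0.26252 W/m².
Set 5.35 ln(C/414) = 0.26252: ln(C/414) = 0.26252/5.35 = 0.04907, so C = 414 × e^0.04907 = 414 × 1.05029 = 434.82 ppm.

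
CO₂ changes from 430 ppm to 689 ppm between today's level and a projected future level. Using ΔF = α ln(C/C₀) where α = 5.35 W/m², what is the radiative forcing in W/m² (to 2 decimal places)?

ΔF = 2.52 W/m²

CO₂: 5.35 × ln(689/430) = 5.35 × ln(1.60233) = 5.35 × 0.47146 = 2.5223 W/m².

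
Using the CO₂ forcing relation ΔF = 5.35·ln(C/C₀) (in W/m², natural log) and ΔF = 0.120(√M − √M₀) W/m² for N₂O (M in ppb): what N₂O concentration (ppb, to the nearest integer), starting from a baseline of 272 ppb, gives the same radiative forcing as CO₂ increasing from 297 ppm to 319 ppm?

M ≈ 387 ppb

CO₂ forcing: 5.35 × ln(319/297) = 5.35 × 0.071459 = 0.38231 W/m².
Set 0.120(√M − √272) = 0.38231: √M = 0.38231/0.120 + √272 = 3.1859 + 16.4924 = 19.6783.
M = (19.6783)² = 387.24 ppb.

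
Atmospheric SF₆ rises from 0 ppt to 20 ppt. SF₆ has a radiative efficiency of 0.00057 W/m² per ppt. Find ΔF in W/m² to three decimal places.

ΔF = 0.011 W/m²

SF₆: ΔF = 0.00057 × (20 − 0) = 0.00057 × 20 = 0.0114 W/m².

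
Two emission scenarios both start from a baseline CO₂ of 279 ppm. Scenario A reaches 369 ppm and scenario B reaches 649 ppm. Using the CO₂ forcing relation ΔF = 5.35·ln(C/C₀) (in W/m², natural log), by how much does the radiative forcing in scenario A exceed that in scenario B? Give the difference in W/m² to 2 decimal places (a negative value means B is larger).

ΔF_A − ΔF_B = -3.02 W/m²

ΔF_A = 5.35 ln(369/279) = 5.35 × 0.27958 = 1.4958 W/m².
ΔF_B = 5.35 ln(649/279) = 5.35 × 0.84422 = 4.5166 W/m².
Difference: 1.4958 − 4.5166 = -3.0208 W/m².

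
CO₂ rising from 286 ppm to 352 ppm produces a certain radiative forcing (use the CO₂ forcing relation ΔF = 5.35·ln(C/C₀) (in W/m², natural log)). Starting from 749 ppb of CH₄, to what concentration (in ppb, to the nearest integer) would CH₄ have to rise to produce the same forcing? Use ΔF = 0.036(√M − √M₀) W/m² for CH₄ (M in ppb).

CO₂ forcing: 5.35 × ln(352/286) = 5.35 × 0.207639 = 1.11087 W/m².
Set 0.036(√M − √749) = 1.11087: √M = 1.11087/0.036 + √749 = 30.8575 + 27.3679 = 58.2254.
M = (58.2254)² = 3390.20 ppb.

M ≈ 3390 ppb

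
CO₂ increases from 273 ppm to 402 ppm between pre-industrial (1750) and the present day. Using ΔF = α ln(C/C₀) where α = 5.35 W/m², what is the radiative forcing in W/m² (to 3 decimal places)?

ΔF = 2.070 W/m²

CO₂: 5.35 × ln(402/273) = 5.35 × ln(1.47253) = 5.35 × 0.38698 = 2.0703 W/m².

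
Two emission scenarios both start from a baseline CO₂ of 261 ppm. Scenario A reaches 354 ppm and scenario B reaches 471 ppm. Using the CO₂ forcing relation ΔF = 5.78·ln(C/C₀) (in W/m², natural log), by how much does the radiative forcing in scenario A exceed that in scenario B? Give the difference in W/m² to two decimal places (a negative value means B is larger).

ΔF_A − ΔF_B = -1.65 W/m²

ΔF_A = 5.78 ln(354/261) = 5.78 × 0.30478 = 1.7616 W/m².
ΔF_B = 5.78 ln(471/261) = 5.78 × 0.59034 = 3.4122 W/m².
Difference: 1.7616 − 3.4122 = -1.6506 W/m².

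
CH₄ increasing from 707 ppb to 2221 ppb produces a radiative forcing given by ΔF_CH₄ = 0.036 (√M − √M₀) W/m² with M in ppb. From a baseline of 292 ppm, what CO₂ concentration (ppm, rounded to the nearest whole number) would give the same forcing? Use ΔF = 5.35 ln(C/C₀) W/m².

C ≈ 335 ppm

CH₄ forcing: 0.036 × (√2221 − √707) = 0.036 × (47.1275 − 26.5895) = 0.036 × 20.5380 = 0.73937 W/m².
Set 5.35 ln(C/292) = 0.73937: ln(C/292) = 0.73937/5.35 = 0.13820, so C = 292 × e^0.13820 = 292 × 1.14821 = 335.28 ppm.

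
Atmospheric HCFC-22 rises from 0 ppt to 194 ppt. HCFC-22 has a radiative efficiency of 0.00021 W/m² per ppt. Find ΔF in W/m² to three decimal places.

ΔF = 0.041 W/m²

HCFC-22: ΔF = 0.00021 × (194 − 0) = 0.00021 × 194 = 0.0407 W/m².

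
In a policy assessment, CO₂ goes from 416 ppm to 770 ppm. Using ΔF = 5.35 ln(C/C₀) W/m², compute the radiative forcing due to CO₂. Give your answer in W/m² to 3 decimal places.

ΔF = 3.294 W/m²

CO₂ absorption bands are partially saturated, so forcing scales with the logarithm of the concentration ratio.
CO₂: 5.35 × ln(770/416) = 5.35 × ln(1.85096) = 5.35 × 0.61570 = 3.2940 W/m².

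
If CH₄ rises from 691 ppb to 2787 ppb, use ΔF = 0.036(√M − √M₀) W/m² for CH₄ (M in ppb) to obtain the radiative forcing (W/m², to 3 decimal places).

CH₄: 0.036 × (√2787 − √691) = 0.036 × (52.7920 − 26.2869) = 0.036 × 26.5051 = 0.9542 W/m².

ΔF = 0.954 W/m²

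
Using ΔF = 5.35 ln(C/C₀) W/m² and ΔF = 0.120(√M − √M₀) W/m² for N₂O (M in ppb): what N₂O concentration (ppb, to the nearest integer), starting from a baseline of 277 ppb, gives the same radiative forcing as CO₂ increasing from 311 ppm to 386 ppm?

M ≈ 690 ppb

CO₂ forcing: 5.35 × ln(386/311) = 5.35 × 0.216044 = 1.15584 W/m².
Set 0.120(√M − √277) = 1.15584: √M = 1.15584/0.120 + √277 = 9.6320 + 16.6433 = 26.2753.
M = (26.2753)² = 690.39 ppb.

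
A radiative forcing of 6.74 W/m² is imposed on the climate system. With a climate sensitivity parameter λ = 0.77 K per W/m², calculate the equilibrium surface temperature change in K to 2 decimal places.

ΔT = 5.19 K

ΔT = λ ΔF = 0.77 × 6.74 = 5.1898 K.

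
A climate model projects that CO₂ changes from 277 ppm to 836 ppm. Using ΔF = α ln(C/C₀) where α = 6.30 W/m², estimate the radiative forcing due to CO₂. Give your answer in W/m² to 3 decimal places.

CO₂ absorption bands are partially saturated, so forcing scales with the logarithm of the concentration ratio.
CO₂: 6.30 × ln(836/277) = 6.30 × ln(3.01805) = 6.30 × 1.10461 = 6.9590 W/m².

ΔF = 6.959 W/m²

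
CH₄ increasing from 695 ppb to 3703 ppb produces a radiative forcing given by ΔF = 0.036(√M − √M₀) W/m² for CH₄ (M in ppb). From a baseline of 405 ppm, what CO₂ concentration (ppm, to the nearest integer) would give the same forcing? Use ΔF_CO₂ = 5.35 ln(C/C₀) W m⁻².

C ≈ 511 ppm

CH₄ forcing: 0.036 × (√3703 − √695) = 0.036 × (60.8523 − 26.3629) = 0.036 × 34.4894 = 1.24162 W/m².
Set 5.35 ln(C/405) = 1.24162: ln(C/405) = 1.24162/5.35 = 0.23208, so C = 405 × e^0.23208 = 405 × 1.26122 = 510.79 ppm.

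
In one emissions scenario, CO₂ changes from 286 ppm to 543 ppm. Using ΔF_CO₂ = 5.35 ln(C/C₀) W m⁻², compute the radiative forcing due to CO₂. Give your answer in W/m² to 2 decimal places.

ΔF = 3.43 W/m²

CO₂: 5.35 × ln(543/286) = 5.35 × ln(1.89860) = 5.35 × 0.64112 = 3.4300 W/m².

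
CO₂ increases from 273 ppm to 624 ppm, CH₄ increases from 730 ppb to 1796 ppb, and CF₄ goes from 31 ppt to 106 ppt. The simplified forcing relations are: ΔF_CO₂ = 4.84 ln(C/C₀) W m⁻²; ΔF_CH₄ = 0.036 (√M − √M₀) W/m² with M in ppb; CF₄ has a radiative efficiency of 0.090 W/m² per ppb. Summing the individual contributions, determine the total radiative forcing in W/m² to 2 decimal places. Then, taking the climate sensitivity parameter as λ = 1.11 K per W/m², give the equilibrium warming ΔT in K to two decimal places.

ΔF = 4.56 W/m²; ΔT = 5.06 K

CO₂: 4.84 × ln(624/273) = 4.84 × ln(2.28571) = 4.84 × 0.82668 = 4.0011 W/m².
CH₄: 0.036 × (√1796 − √730) = 0.036 × (42.3792 − 27.0185) = 0.036 × 15.3607 = 0.5530 W/m².
CF₄: Δ = 106 − 31 = 75 ppt = 0.075 ppb; ΔF = 0.090 × 0.075 = 0.0068 W/m².
Total ΔF = 4.0011 + 0.5530 + 0.0068 = 4.5609 W/m².
ΔT = λ ΔF = 1.11 × 4.56 = 5.0616 K.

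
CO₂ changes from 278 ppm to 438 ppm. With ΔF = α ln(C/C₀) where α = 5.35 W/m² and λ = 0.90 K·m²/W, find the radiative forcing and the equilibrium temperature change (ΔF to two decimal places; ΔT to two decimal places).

ΔF = 2.43 W/m²; ΔT = 2.19 K

CO₂: 5.35 × ln(438/278) = 5.35 × ln(1.57554) = 5.35 × 0.45460 = 2.4321 W/m².
ΔT = λ ΔF = 0.90 × 2.43 = 2.1870 K.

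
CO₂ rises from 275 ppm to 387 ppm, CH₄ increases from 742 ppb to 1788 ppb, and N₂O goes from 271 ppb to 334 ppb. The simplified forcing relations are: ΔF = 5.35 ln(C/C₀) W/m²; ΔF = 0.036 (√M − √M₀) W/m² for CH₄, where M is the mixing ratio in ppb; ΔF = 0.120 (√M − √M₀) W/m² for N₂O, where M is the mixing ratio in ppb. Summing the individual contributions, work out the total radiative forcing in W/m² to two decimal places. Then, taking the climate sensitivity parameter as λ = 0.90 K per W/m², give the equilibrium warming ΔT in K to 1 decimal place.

ΔF = 2.59 W/m²; ΔT = 2.3 K

CO₂: 5.35 × ln(387/275) = 5.35 × ln(1.40727) = 5.35 × 0.34165 = 1.8278 W/m².
CH₄: 0.036 × (√1788 − √742) = 0.036 × (42.2847 − 27.2397) = 0.036 × 15.0450 = 0.5416 W/m².
N₂O: 0.120 × (√334 − √271) = 0.120 × (18.2757 − 16.4621) = 0.120 × 1.8136 = 0.2176 W/m².
Total ΔF = 1.8278 + 0.5416 + 0.2176 = 2.5870 W/m².
ΔT = λ ΔF = 0.90 × 2.59 = 2.3310 K.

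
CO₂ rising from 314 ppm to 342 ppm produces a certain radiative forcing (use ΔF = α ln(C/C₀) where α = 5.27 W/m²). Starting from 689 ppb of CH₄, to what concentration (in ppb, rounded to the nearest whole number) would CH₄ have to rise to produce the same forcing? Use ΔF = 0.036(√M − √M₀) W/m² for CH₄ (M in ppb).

CO₂ forcing: 5.27 × ln(342/314) = 5.27 × 0.085418 = 0.45015 W/m².
Set 0.036(√M − √689) = 0.45015: √M = 0.45015/0.036 + √689 = 12.5042 + 26.2488 = 38.7530.
M = (38.7530)² = 1501.80 ppb.

M ≈ 1502 ppb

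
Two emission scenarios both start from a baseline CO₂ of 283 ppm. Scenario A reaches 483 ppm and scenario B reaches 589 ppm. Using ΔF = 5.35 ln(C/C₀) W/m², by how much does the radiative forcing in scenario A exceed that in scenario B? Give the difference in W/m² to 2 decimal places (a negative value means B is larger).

ΔF_A = 5.35 ln(483/283) = 5.35 × 0.53457 = 2.8599 W/m².
ΔF_B = 5.35 ln(589/283) = 5.35 × 0.73298 = 3.9214 W/m².
Difference: 2.8599 − 3.9214 = -1.0615 W/m².

ΔF_A − ΔF_B = -1.06 W/m²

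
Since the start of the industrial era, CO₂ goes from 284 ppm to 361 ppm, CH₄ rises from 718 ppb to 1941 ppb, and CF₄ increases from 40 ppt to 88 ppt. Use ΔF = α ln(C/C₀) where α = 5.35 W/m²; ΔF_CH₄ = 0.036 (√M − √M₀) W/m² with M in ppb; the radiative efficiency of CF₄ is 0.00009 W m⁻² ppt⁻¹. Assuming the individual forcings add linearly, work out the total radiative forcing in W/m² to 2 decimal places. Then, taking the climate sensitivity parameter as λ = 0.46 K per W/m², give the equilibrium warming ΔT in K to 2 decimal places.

ΔF = 1.91 W/m²; ΔT = 0.88 K

CO₂: 5.35 × ln(361/284) = 5.35 × ln(1.27113) = 5.35 × 0.23991 = 1.2835 W/m².
CH₄: 0.036 × (√1941 − √718) = 0.036 × (44.0568 − 26.7955) = 0.036 × 17.2613 = 0.6214 W/m².
CF₄: ΔF = 0.00009 × (88 − 40) = 0.00009 × 48 = 0.0043 W/m².
Total ΔF = 1.2835 + 0.6214 + 0.0043 = 1.9092 W/m².
ΔT = λ ΔF = 0.46 × 1.91 = 0.8786 K.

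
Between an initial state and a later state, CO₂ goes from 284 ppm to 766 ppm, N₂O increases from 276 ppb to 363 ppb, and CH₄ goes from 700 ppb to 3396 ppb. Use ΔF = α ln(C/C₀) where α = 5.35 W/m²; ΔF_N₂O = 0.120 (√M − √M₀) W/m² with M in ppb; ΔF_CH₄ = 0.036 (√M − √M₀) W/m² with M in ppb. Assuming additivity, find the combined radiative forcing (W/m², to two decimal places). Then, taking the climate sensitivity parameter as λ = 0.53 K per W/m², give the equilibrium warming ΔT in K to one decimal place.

ΔF = 6.75 W/m²; ΔT = 3.6 K

CO₂: 5.35 × ln(766/284) = 5.35 × ln(2.69718) = 5.35 × 0.99221 = 5.3083 W/m².
N₂O: 0.120 × (√363 − √276) = 0.120 × (19.0526 − 16.6132) = 0.120 × 2.4394 = 0.2927 W/m².
CH₄: 0.036 × (√3396 − √700) = 0.036 × (58.2752 − 26.4575) = 0.036 × 31.8177 = 1.1454 W/m².
Total ΔF = 5.3083 + 0.2927 + 1.1454 = 6.7464 W/m².
ΔT = λ ΔF = 0.53 × 6.75 = 3.5775 K.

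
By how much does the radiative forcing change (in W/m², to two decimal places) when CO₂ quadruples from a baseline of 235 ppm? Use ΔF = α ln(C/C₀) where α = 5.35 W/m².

ΔF = 7.42 W/m²

ΔF = 5.35 × ln(4) = 5.35 × 1.38629 = 7.4167 W/m².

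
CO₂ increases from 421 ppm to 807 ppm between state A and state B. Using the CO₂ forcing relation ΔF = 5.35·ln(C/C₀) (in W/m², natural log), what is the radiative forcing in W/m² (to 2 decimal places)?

ΔF = 3.48 W/m²

CO₂: 5.35 × ln(807/421) = 5.35 × ln(1.91686) = 5.35 × 0.65069 = 3.4812 W/m².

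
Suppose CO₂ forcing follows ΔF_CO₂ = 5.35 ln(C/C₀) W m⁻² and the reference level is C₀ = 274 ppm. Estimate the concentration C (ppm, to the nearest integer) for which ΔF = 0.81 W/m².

C ≈ 319 ppm

Set 5.35 ln(C/274) = 0.81, so ln(C/274) = 0.81/5.35 = 0.15140.
Then C/274 = e^0.15140 = 1.16346, giving C = 274 × 1.16346 = 318.79 ppm.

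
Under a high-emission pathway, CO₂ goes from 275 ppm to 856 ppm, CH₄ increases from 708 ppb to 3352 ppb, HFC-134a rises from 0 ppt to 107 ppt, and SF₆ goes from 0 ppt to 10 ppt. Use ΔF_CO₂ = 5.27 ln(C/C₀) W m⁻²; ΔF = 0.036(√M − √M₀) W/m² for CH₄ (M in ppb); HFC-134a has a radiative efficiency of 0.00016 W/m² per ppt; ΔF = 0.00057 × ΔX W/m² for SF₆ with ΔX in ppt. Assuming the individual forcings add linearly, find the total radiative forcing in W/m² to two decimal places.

ΔF = 7.13 W/m²

CO₂: 5.27 × ln(856/275) = 5.27 × ln(3.11273) = 5.27 × 1.13550 = 5.9841 W/m².
CH₄: 0.036 × (√3352 − √708) = 0.036 × (57.8965 − 26.6083) = 0.036 × 31.2882 = 1.1264 W/m².
HFC-134a: ΔF = 0.00016 × (107 − 0) = 0.00016 × 107 = 0.0171 W/m².
SF₆: ΔF = 0.00057 × (10 − 0) = 0.00057 × 10 = 0.0057 W/m².
Total ΔF = 5.9841 + 1.1264 + 0.0171 + 0.0057 = 7.1333 W/m².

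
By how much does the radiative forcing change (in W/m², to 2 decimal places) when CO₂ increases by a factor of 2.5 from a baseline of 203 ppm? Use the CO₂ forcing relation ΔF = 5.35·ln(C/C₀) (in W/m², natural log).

ΔF = 4.90 W/m²

Because the forcing depends only on the ratio C/C₀, the initial concentration does not enter.
ΔF = 5.35 × ln(2.5) = 5.35 × 0.91629 = 4.9022 W/m².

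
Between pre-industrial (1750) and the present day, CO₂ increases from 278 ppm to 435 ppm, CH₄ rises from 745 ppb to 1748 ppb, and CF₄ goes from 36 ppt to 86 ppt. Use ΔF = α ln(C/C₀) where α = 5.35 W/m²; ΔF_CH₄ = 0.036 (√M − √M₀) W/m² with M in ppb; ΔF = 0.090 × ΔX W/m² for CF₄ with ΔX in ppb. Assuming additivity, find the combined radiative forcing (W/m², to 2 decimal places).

ΔF = 2.92 W/m²

CO₂: 5.35 × ln(435/278) = 5.35 × ln(1.56475) = 5.35 × 0.44773 = 2.3954 W/m².
CH₄: 0.036 × (√1748 − √745) = 0.036 × (41.8091 − 27.2947) = 0.036 × 14.5144 = 0.5225 W/m².
CF₄: Δ = 86 − 36 = 50 ppt = 0.050 ppb; ΔF = 0.090 × 0.050 = 0.0045 W/m².
Total ΔF = 2.3954 + 0.5225 + 0.0045 = 2.9224 W/m².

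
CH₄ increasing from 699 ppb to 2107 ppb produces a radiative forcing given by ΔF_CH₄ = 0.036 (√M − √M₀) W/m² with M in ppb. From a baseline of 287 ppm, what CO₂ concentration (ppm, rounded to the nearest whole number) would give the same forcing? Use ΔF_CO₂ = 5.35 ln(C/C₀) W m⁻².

C ≈ 327 ppm

CH₄ forcing: 0.036 × (√2107 − √699) = 0.036 × (45.9021 − 26.4386) = 0.036 × 19.4635 = 0.70069 W/m².
Set 5.35 ln(C/287) = 0.70069: ln(C/287) = 0.70069/5.35 = 0.13097, so C = 287 × e^0.13097 = 287 × 1.13993 = 327.16 ppm.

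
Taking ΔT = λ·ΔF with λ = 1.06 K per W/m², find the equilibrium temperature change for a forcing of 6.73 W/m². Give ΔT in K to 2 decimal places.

ΔT = λ ΔF = 1.06 × 6.73 = 7.1338 K.

ΔT = 7.13 K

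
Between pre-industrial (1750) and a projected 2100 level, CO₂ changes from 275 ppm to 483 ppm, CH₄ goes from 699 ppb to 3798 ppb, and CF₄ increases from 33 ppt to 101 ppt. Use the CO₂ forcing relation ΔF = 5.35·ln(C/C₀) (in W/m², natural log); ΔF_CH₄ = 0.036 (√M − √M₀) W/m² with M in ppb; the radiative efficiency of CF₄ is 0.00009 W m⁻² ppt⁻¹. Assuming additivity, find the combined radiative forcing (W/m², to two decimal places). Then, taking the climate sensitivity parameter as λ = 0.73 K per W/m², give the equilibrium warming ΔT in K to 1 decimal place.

CO₂: 5.35 × ln(483/275) = 5.35 × ln(1.75636) = 5.35 × 0.56324 = 3.0133 W/m².
CH₄: 0.036 × (√3798 − √699) = 0.036 × (61.6279 − 26.4386) = 0.036 × 35.1893 = 1.2668 W/m².
CF₄: ΔF = 0.00009 × (101 − 33) = 0.00009 × 68 = 0.0061 W/m².
Total ΔF = 3.0133 + 1.2668 + 0.0061 = 4.2862 W/m².
ΔT = λ ΔF = 0.73 × 4.29 = 3.1317 K.

ΔF = 4.29 W/m²; ΔT = 3.1 K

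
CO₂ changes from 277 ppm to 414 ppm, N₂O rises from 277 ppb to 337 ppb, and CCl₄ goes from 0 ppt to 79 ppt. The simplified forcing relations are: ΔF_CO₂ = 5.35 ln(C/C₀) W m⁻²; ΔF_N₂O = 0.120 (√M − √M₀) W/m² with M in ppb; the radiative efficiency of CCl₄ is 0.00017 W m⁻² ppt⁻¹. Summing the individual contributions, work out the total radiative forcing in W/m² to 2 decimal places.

ΔF = 2.37 W/m²

CO₂: 5.35 × ln(414/277) = 5.35 × ln(1.49458) = 5.35 × 0.40185 = 2.1499 W/m².
N₂O: 0.120 × (√337 − √277) = 0.120 × (18.3576 − 16.6433) = 0.120 × 1.7143 = 0.2057 W/m².
CCl₄: ΔF = 0.00017 × (79 − 0) = 0.00017 × 79 = 0.0134 W/m².
Total ΔF = 2.1499 + 0.2057 + 0.0134 = 2.3690 W/m².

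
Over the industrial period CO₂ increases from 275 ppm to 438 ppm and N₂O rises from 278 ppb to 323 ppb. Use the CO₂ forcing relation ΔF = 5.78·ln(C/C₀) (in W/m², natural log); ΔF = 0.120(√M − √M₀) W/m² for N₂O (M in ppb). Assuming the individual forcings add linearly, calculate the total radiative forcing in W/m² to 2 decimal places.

CO₂: 5.78 × ln(438/275) = 5.78 × ln(1.59273) = 5.78 × 0.46545 = 2.6903 W/m².
N₂O: 0.120 × (√323 − √278) = 0.120 × (17.9722 − 16.6733) = 0.120 × 1.2989 = 0.1559 W/m².
Total ΔF = 2.6903 + 0.1559 = 2.8462 W/m².

ΔF = 2.85 W/m²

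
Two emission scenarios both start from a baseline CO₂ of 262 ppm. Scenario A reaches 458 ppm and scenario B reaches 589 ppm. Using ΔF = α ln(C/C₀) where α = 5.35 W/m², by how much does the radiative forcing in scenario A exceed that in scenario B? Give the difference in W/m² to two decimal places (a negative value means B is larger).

ΔF_A = 5.35 ln(458/262) = 5.35 × 0.55852 = 2.9881 W/m².
ΔF_B = 5.35 ln(589/262) = 5.35 × 0.81008 = 4.3339 W/m².
Difference: 2.9881 − 4.3339 = -1.3458 W/m².
(Equivalently, ΔF_A − ΔF_B = 5.35 ln(458/589) = 5.35 × -0.25156 = -1.3458 W/m².)

ΔF_A − ΔF_B = -1.35 W/m²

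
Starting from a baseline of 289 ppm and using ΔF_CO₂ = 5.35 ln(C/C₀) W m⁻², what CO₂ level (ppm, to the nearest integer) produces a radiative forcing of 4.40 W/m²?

C ≈ 658 ppm

Set 5.35 ln(C/289) = 4.40, so ln(C/289) = 4.40/5.35 = 0.82243.
Then C/289 = e^0.82243 = 2.27602, giving C = 289 × 2.27602 = 657.77 ppm.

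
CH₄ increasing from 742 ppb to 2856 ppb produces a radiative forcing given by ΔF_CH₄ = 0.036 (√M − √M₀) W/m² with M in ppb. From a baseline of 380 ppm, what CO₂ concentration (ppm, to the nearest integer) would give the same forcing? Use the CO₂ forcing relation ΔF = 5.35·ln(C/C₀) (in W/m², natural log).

CH₄ forcing: 0.036 × (√2856 − √742) = 0.036 × (53.4416 − 27.2397) = 0.036 × 26.2019 = 0.94327 W/m².
Set 5.35 ln(C/380) = 0.94327: ln(C/380) = 0.94327/5.35 = 0.17631, so C = 380 × e^0.17631 = 380 × 1.19281 = 453.27 ppm.

C ≈ 453 ppm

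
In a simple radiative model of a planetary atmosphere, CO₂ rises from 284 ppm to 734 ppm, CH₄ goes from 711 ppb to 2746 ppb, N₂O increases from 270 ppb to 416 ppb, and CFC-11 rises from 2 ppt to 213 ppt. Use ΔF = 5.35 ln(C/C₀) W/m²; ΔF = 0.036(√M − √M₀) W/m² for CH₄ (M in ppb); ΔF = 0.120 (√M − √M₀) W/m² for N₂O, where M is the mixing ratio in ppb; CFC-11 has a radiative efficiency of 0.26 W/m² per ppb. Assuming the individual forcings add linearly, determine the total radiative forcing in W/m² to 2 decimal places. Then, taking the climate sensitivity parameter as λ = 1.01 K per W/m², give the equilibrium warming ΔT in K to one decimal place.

CO₂: 5.35 × ln(734/284) = 5.35 × ln(2.58451) = 5.35 × 0.94954 = 5.0800 W/m².
CH₄: 0.036 × (√2746 − √711) = 0.036 × (52.4023 − 26.6646) = 0.036 × 25.7377 = 0.9266 W/m².
N₂O: 0.120 × (√416 − √270) = 0.120 × (20.3961 − 16.4317) = 0.120 × 3.9644 = 0.4757 W/m².
CFC-11: Δ = 213 − 2 = 211 ppt = 0.211 ppb; ΔF = 0.26 × 0.211 = 0.0549 W/m².
Total ΔF = 5.0800 + 0.9266 + 0.4757 + 0.0549 = 6.5372 W/m².
ΔT = λ ΔF = 1.01 × 6.54 = 6.6054 K.

ΔF = 6.54 W/m²; ΔT = 6.6 K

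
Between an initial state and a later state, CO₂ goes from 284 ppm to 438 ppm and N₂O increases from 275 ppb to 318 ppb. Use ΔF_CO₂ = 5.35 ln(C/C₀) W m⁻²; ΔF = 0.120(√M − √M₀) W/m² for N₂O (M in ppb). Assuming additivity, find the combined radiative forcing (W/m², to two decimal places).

ΔF = 2.47 W/m²

CO₂: 5.35 × ln(438/284) = 5.35 × ln(1.54225) = 5.35 × 0.43324 = 2.3178 W/m².
N₂O: 0.120 × (√318 − √275) = 0.120 × (17.8326 − 16.5831) = 0.120 × 1.2495 = 0.1499 W/m².
Total ΔF = 2.3178 + 0.1499 = 2.4677 W/m².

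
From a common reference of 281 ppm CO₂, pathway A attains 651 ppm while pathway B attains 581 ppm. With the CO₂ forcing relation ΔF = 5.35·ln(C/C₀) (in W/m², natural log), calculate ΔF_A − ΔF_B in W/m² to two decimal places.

ΔF_A − ΔF_B = 0.61 W/m²

ΔF_A = 5.35 ln(651/281) = 5.35 × 0.84015 = 4.4948 W/m².
ΔF_B = 5.35 ln(581/281) = 5.35 × 0.72640 = 3.8862 W/m².
Difference: 4.4948 − 3.8862 = 0.6086 W/m².
(Equivalently, ΔF_A − ΔF_B = 5.35 ln(651/581) = 5.35 × 0.11376 = 0.6086 W/m².)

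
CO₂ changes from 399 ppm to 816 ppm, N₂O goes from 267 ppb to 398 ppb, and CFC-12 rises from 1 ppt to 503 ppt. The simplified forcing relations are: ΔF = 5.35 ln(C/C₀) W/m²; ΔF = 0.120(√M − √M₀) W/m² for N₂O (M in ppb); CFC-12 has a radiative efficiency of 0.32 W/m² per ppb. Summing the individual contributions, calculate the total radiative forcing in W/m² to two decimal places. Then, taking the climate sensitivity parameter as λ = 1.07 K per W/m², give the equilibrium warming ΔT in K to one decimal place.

CO₂: 5.35 × ln(816/399) = 5.35 × ln(2.04511) = 5.35 × 0.71545 = 3.8277 W/m².
N₂O: 0.120 × (√398 − √267) = 0.120 × (19.9499 − 16.3401) = 0.120 × 3.6098 = 0.4332 W/m².
CFC-12: Δ = 503 − 1 = 502 ppt = 0.502 ppb; ΔF = 0.32 × 0.502 = 0.1606 W/m².
Total ΔF = 3.8277 + 0.4332 + 0.1606 = 4.4215 W/m².
ΔT = λ ΔF = 1.07 × 4.42 = 4.7294 K.

ΔF = 4.42 W/m²; ΔT = 4.7 K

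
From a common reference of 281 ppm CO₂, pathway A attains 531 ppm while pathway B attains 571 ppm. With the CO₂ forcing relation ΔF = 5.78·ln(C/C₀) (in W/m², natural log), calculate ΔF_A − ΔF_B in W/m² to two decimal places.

ΔF_A = 5.78 ln(531/281) = 5.78 × 0.63641 = 3.6784 W/m².
ΔF_B = 5.78 ln(571/281) = 5.78 × 0.70903 = 4.0982 W/m².
Difference: 3.6784 − 4.0982 = -0.4198 W/m².

ΔF_A − ΔF_B = -0.42 W/m²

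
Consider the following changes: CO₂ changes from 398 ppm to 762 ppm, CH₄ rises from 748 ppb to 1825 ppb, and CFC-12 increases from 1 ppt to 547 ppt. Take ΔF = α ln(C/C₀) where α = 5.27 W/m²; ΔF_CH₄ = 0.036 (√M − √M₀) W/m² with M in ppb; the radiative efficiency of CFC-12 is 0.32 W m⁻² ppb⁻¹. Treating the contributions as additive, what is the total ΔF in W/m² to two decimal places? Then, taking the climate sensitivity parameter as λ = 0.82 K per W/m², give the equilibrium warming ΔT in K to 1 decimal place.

ΔF = 4.15 W/m²; ΔT = 3.4 K

CO₂: 5.27 × ln(762/398) = 5.27 × ln(1.91457) = 5.27 × 0.64949 = 3.4228 W/m².
CH₄: 0.036 × (√1825 − √748) = 0.036 × (42.7200 − 27.3496) = 0.036 × 15.3704 = 0.5533 W/m².
CFC-12: Δ = 547 − 1 = 546 ppt = 0.546 ppb; ΔF = 0.32 × 0.546 = 0.1747 W/m².
Total ΔF = 3.4228 + 0.5533 + 0.1747 = 4.1508 W/m².
ΔT = λ ΔF = 0.82 × 4.15 = 3.4030 K.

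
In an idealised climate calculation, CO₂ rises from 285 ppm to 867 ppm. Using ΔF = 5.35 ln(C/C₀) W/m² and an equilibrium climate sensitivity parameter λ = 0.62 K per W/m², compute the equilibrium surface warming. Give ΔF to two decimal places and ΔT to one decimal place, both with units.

CO₂: 5.35 × ln(867/285) = 5.35 × ln(3.04211) = 5.35 × 1.11255 = 5.9521 W/m².
ΔT = λ ΔF = 0.62 × 5.95 = 3.6890 K.

ΔF = 5.95 W/m²; ΔT = 3.7 K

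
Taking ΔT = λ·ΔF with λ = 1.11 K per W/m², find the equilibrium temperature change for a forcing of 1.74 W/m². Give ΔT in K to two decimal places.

ΔT = λ ΔF = 1.11 × 1.74 = 1.9314 K.

ΔT = 1.93 K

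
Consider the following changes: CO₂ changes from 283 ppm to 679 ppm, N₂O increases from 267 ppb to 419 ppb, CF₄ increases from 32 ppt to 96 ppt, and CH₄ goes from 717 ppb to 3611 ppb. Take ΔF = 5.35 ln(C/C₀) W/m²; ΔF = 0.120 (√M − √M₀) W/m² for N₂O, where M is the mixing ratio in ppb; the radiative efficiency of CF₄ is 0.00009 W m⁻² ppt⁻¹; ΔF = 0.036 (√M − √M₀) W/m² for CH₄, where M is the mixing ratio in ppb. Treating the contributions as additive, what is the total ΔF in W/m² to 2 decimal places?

ΔF = 6.38 W/m²

CO₂: 5.35 × ln(679/283) = 5.35 × ln(2.39929) = 5.35 × 0.87517 = 4.6822 W/m².
N₂O: 0.120 × (√419 − √267) = 0.120 × (20.4695 − 16.3401) = 0.120 × 4.1294 = 0.4955 W/m².
CF₄: ΔF = 0.00009 × (96 − 32) = 0.00009 × 64 = 0.0058 W/m².
CH₄: 0.036 × (√3611 − √717) = 0.036 × (60.0916 − 26.7769) = 0.036 × 33.3147 = 1.1993 W/m².
Total ΔF = 4.6822 + 0.4955 + 0.0058 + 1.1993 = 6.3828 W/m².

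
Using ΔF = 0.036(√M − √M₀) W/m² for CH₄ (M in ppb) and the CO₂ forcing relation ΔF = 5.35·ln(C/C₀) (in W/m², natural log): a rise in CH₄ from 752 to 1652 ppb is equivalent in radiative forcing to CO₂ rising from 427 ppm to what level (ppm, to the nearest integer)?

CH₄ forcing: 0.036 × (√1652 − √752) = 0.036 × (40.6448 − 27.4226) = 0.036 × 13.2222 = 0.47600 W/m².
Set 5.35 ln(C/427) = 0.47600: ln(C/427) = 0.47600/5.35 = 0.08897, so C = 427 × e^0.08897 = 427 × 1.09305 = 466.73 ppm.

C ≈ 467 ppm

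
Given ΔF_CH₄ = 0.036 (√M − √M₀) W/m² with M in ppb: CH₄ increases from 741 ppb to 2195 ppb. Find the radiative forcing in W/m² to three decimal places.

CH₄: 0.036 × (√2195 − √741) = 0.036 × (46.8508 − 27.2213) = 0.036 × 19.6295 = 0.7067 W/m².

ΔF = 0.707 W/m²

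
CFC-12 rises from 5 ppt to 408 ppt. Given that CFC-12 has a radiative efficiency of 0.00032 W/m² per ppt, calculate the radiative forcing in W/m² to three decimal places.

ΔF = 0.129 W/m²

CFC-12: ΔF = 0.00032 × (408 − 5) = 0.00032 × 403 = 0.1290 W/m².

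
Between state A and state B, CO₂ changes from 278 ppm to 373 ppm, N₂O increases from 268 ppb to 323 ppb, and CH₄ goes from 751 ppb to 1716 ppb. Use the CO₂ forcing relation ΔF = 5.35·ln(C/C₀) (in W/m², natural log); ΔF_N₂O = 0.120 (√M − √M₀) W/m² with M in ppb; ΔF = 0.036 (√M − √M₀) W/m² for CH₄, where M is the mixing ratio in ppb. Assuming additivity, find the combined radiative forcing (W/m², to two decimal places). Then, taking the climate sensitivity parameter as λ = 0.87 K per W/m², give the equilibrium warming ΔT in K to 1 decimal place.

ΔF = 2.27 W/m²; ΔT = 2.0 K

CO₂: 5.35 × ln(373/278) = 5.35 × ln(1.34173) = 5.35 × 0.29396 = 1.5727 W/m².
N₂O: 0.120 × (√323 − √268) = 0.120 × (17.9722 − 16.3707) = 0.120 × 1.6015 = 0.1922 W/m².
CH₄: 0.036 × (√1716 − √751) = 0.036 × (41.4246 − 27.4044) = 0.036 × 14.0202 = 0.5047 W/m².
Total ΔF = 1.5727 + 0.1922 + 0.5047 = 2.2696 W/m².
ΔT = λ ΔF = 0.87 × 2.27 = 1.9749 K.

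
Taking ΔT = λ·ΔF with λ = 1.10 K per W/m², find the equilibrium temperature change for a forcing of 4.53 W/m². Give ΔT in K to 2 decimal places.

ΔT = 4.98 K

ΔT = λ ΔF = 1.10 × 4.53 = 4.9830 K.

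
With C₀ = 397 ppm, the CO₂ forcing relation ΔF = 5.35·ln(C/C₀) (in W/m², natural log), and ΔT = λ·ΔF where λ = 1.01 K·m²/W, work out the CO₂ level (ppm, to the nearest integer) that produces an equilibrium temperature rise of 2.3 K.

Required forcing: ΔF = ΔT/λ = 2.3/1.01 = 2.2772 W/m².
Then ln(C/397) = ΔF/5.35 = 2.2772/5.35 = 0.42564.
So C = 397 × e^0.42564 = 397 × 1.53057 = 607.64 ppm.

C ≈ 608 ppm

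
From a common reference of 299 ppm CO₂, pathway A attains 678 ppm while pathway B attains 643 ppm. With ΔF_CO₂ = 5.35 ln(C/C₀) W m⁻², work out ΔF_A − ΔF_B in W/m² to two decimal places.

ΔF_A = 5.35 ln(678/299) = 5.35 × 0.81870 = 4.3800 W/m².
ΔF_B = 5.35 ln(643/299) = 5.35 × 0.76570 = 4.0965 W/m².
Difference: 4.3800 − 4.0965 = 0.2835 W/m².

ΔF_A − ΔF_B = 0.28 W/m²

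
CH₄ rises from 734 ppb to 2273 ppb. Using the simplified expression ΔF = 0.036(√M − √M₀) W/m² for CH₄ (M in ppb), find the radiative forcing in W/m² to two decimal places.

CH₄: 0.036 × (√2273 − √734) = 0.036 × (47.6760 − 27.0924) = 0.036 × 20.5836 = 0.7410 W/m².

ΔF = 0.74 W/m²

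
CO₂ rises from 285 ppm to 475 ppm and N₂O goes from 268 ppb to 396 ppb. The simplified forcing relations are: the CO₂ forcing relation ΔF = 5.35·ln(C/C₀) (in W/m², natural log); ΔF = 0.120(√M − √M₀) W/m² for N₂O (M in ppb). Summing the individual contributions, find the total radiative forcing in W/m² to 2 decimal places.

ΔF = 3.16 W/m²

CO₂: 5.35 × ln(475/285) = 5.35 × ln(1.66667) = 5.35 × 0.51083 = 2.7329 W/m².
N₂O: 0.120 × (√396 − √268) = 0.120 × (19.8997 − 16.3707) = 0.120 × 3.5290 = 0.4235 W/m².
Total ΔF = 2.7329 + 0.4235 = 3.1564 W/m².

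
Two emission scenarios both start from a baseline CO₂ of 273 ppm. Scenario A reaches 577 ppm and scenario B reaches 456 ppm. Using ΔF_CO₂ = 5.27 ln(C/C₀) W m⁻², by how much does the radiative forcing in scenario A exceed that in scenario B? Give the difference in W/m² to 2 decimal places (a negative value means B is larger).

ΔF_A − ΔF_B = 1.24 W/m²

ΔF_A = 5.27 ln(577/273) = 5.27 × 0.74837 = 3.9439 W/m².
ΔF_B = 5.27 ln(456/273) = 5.27 × 0.51302 = 2.7036 W/m².
Difference: 3.9439 − 2.7036 = 1.2403 W/m².
(Equivalently, ΔF_A − ΔF_B = 5.27 ln(577/456) = 5.27 × 0.23535 = 1.2403 W/m².)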